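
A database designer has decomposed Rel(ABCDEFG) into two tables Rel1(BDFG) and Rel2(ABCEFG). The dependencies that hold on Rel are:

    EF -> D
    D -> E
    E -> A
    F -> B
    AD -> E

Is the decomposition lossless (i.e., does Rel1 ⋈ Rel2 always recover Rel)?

No

Common attributes: Rel1 ∩ Rel2 = {BFG}.
No dependency enlarges {BFG}, so (BFG)⁺ = {BFG}.
The closure contains neither all of Rel1 = {BDFG} nor all of Rel2 = {ABCEFG}, so the common attributes are not a superkey of either fragment. The join is lossy.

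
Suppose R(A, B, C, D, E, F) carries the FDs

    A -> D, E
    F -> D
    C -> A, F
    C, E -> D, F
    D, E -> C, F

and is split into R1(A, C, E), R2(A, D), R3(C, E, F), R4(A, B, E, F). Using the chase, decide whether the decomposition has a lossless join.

Yes

Chase test. Columns are A, B, C, D, E, F; row i has aⱼ where attribute j ∈ Ri, else bᵢⱼ.
Initial tableau (one row per fragment):
  row 1: a1 b12 a3 b14 a5 b16
  row 2: a1 b22 b23 a4 b25 b26
  row 3: b31 b32 a3 b34 a5 a6
  row 4: a1 a2 b43 b44 a5 a6
Rows 1 and 2 agree on A; apply A→D, E and equate their D, E entries.
Rows 1 and 4 agree on A; apply A→D, E and equate their D, E entries.
Rows 3 and 4 agree on F; apply F→D and equate their D entries.
Rows 1 and 3 agree on C; apply C→A, F and equate their A, F entries.
Rows 1 and 2 agree on D, E; apply D, E→C, F and equate their C, F entries.
Rows 1 and 4 agree on D, E; apply D, E→C, F and equate their C, F entries.
Row 4 is now all distinguished symbols — the join is lossless.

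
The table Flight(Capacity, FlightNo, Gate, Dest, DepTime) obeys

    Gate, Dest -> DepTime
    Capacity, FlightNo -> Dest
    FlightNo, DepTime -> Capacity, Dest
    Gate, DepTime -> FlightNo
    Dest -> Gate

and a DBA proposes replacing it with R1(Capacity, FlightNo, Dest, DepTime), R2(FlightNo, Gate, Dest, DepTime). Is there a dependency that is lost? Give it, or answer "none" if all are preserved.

Gate, Dest → DepTime lies within R2.
Capacity, FlightNo → Dest lies within R1.
FlightNo, DepTime → Capacity, Dest lies within R1.
Gate, DepTime → FlightNo lies within R2.
Dest → Gate lies within R2.
Every dependency is enforceable on the fragments, so the decomposition is dependency-preserving.

none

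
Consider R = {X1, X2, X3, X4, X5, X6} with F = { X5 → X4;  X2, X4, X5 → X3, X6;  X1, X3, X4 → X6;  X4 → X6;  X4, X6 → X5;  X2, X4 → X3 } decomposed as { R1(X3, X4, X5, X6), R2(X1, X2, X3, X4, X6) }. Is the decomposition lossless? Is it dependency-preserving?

lossless and dependency-preserving

Lossless test: (X3, X4, X6)⁺ = {X3, X4, X5, X6}, which contains all of one fragment — lossless.
Dependency preservation: X2, X4, X5 → X3, X6 is not contained in any single fragment, but the restricted closure of its left-hand side across the fragments still reaches the right-hand side; the remaining FDs each lie inside some fragment. All dependencies are preserved.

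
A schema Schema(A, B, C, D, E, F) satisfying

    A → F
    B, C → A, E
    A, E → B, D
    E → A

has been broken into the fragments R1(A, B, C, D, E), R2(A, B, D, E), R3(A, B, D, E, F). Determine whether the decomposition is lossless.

Chase test. Columns are A, B, C, D, E, F; row i has aⱼ where attribute j ∈ Ri, else bᵢⱼ.
Initial tableau (one row per fragment):
  row 1: a1 a2 a3 a4 a5 b16
  row 2: a1 a2 b23 a4 a5 b26
  row 3: a1 a2 b33 a4 a5 a6
Rows 1 and 2 agree on A; apply A→F and equate their F entries.
Rows 1 and 3 agree on A; apply A→F and equate their F entries.
Row 1 is now all distinguished symbols — the join is lossless.

Yes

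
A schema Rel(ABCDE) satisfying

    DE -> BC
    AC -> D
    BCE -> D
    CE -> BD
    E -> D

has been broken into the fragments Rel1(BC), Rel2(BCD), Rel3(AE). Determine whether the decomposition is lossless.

Chase test. Columns are ABCDE; row i has aⱼ where attribute j ∈ Reli, else bᵢⱼ.
Initial tableau (one row per fragment):
  row 1: b11 a2 a3 b14 b15
  row 2: b21 a2 a3 a4 b25
  row 3: a1 b32 b33 b34 a5
No row becomes fully distinguished — the join is lossy.

No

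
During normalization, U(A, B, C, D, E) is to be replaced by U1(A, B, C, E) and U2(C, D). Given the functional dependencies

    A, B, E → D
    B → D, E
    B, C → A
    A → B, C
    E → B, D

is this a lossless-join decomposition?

Common attributes: U1 ∩ U2 = {C}.
No dependency enlarges {C}, so (C)⁺ = {C}.
The closure contains neither all of U1 = {A, B, C, E} nor all of U2 = {C, D}, so the common attributes are not a superkey of either fragment. The join is lossy.

No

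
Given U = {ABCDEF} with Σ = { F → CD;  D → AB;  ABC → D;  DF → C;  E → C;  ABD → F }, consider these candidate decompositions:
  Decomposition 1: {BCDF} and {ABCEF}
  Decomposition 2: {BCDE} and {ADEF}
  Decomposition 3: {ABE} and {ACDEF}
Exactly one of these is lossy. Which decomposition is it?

Decomposition 1: common = {BCF}, closure = {ABCDF} → lossless.
Decomposition 2: common = {DE}, closure = {ABCDEF} → lossless.
Decomposition 3: common = {AE}, closure = {ACE} → lossy.

Decomposition 3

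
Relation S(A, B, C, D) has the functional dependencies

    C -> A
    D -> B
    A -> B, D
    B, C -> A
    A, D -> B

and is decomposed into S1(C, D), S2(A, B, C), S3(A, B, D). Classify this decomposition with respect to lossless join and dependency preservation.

lossless and dependency-preserving

Lossless test (chase): Rows 1 and 2 agree on C; apply C→A and equate their A entries. Rows 1 and 3 agree on D; apply D→B and equate their B entries. Rows 1 and 2 agree on A; apply A→B, D and equate their B, D entries. Row 1 is now all distinguished symbols — the join is lossless.
Dependency preservation: every FD's attributes lie within a single fragment, so each can be enforced locally — preserved.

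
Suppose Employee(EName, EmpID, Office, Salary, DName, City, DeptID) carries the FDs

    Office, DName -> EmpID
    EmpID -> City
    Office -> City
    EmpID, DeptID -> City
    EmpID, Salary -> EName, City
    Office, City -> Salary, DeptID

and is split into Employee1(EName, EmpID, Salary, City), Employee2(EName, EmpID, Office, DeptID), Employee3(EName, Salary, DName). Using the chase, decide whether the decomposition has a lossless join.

Chase test. Columns are EName, EmpID, Office, Salary, DName, City, DeptID; row i has aⱼ where attribute j ∈ Employeei, else bᵢⱼ.
Initial tableau (one row per fragment):
  row 1: a1 a2 b13 a4 b15 a6 b17
  row 2: a1 a2 a3 b24 b25 b26 a7
  row 3: a1 b32 b33 a4 a5 b36 b37
Rows 1 and 2 agree on EmpID; apply EmpID→City and equate their City entries.
No row becomes fully distinguished — the join is lossy.

No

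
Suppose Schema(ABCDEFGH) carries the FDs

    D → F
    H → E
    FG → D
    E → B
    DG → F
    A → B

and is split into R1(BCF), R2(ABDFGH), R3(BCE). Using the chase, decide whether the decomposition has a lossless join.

No

Chase test. Columns are ABCDEFGH; row i has aⱼ where attribute j ∈ Ri, else bᵢⱼ.
Initial tableau (one row per fragment):
  row 1: b11 a2 a3 b14 b15 a6 b17 b18
  row 2: a1 a2 b23 a4 b25 a6 a7 a8
  row 3: b31 a2 a3 b34 a5 b36 b37 b38
No row becomes fully distinguished — the join is lossy.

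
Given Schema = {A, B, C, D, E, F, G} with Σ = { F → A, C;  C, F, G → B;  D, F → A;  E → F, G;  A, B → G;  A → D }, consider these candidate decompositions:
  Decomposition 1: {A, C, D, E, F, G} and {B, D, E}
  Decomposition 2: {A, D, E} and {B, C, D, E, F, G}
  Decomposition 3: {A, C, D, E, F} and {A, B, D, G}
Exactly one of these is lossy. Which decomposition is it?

Decomposition 3

Decomposition 1: common = {D, E}, closure = {A, B, C, D, E, F, G} → lossless.
Decomposition 2: common = {D, E}, closure = {A, B, C, D, E, F, G} → lossless.
Decomposition 3: common = {A, D}, closure = {A, D} → lossy.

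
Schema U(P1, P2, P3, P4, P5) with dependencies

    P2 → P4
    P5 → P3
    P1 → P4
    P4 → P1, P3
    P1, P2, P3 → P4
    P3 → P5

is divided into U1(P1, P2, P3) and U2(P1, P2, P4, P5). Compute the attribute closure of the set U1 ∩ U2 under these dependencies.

P1, P2, P3, P4, P5

U1 ∩ U2 = {P1, P2}.
P2 → P4 applies, adding P4
P4 → P1, P3 applies, adding P3
P3 → P5 applies, adding P5
Closure: {P1, P2, P3, P4, P5}.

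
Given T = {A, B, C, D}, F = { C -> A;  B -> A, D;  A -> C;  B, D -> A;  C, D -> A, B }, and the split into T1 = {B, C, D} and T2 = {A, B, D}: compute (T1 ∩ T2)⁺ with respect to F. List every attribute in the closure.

T1 ∩ T2 = {B, D}.
B → A, D applies, adding A
A → C applies, adding C
Closure: {A, B, C, D}.

A, B, C, D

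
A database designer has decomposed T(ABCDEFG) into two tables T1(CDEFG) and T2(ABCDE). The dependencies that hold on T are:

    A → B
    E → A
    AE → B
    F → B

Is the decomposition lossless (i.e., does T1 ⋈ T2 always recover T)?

Yes

Common attributes: T1 ∩ T2 = {CDE}.
Closure of {CDE}: E → A applies, adding A; AE → B applies, adding B. So (CDE)⁺ = {ABCDE}.
This closure contains every attribute of T2, so T1 ∩ T2 → T2. The join is lossless.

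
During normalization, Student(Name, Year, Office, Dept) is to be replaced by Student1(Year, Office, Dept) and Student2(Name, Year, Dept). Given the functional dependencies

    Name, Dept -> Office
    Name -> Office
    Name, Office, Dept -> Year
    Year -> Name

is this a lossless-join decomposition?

Yes

Common attributes: Student1 ∩ Student2 = {Year, Dept}.
Closure of {Year, Dept}: Year → Name applies, adding Name; Name, Dept → Office applies, adding Office. So (Year, Dept)⁺ = {Name, Year, Office, Dept}.
This closure contains every attribute of Student1, so Student1 ∩ Student2 → Student1. The join is lossless.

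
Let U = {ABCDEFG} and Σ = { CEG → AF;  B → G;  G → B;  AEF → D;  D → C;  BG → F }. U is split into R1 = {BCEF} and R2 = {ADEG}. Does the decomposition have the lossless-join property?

No

Common attributes: R1 ∩ R2 = {E}.
No dependency enlarges {E}, so (E)⁺ = {E}.
The closure contains neither all of R1 = {BCEF} nor all of R2 = {ADEG}, so the common attributes are not a superkey of either fragment. The join is lossy.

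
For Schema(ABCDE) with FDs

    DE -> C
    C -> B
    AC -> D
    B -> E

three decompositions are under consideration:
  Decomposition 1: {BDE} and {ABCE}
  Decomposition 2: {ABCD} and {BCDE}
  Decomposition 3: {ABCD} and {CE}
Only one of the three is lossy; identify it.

Decomposition 1: common = {BE}, closure = {BE} → lossy.
Decomposition 2: common = {BCD}, closure = {BCDE} → lossless.
Decomposition 3: common = {C}, closure = {BCE} → lossless.

Decomposition 1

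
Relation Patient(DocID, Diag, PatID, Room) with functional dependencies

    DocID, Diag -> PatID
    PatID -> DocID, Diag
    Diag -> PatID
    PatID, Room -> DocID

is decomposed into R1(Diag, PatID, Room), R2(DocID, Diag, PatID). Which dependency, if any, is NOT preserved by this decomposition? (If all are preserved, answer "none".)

none

DocID, Diag → PatID lies within R2.
PatID → DocID, Diag lies within R2.
Diag → PatID lies within R1.
PatID, Room → DocID: restricted closure across fragments reaches DocID.
Every dependency is enforceable on the fragments, so the decomposition is dependency-preserving.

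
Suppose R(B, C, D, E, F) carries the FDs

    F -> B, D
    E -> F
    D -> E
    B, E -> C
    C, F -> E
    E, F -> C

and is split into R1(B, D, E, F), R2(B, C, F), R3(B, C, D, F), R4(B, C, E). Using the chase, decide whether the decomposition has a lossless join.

Yes

Chase test. Columns are B, C, D, E, F; row i has aⱼ where attribute j ∈ Ri, else bᵢⱼ.
Initial tableau (one row per fragment):
  row 1: a1 b12 a3 a4 a5
  row 2: a1 a2 b23 b24 a5
  row 3: a1 a2 a3 b34 a5
  row 4: a1 a2 b43 a4 b45
Rows 1 and 2 agree on F; apply F→B, D and equate their B, D entries.
Rows 1 and 4 agree on E; apply E→F and equate their F entries.
Rows 1 and 2 agree on D; apply D→E and equate their E entries.
Rows 1 and 3 agree on D; apply D→E and equate their E entries.
Rows 1 and 2 agree on B, E; apply B, E→C and equate their C entries.
Rows 1 and 4 agree on F; apply F→B, D and equate their B, D entries.
Row 1 is now all distinguished symbols — the join is lossless.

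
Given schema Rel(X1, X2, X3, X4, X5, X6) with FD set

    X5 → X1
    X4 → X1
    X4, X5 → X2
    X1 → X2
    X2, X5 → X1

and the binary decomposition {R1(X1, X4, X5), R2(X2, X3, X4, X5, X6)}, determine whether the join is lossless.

Common attributes: R1 ∩ R2 = {X4, X5}.
Closure of {X4, X5}: X5 → X1 applies, adding X1; X4, X5 → X2 applies, adding X2. So (X4, X5)⁺ = {X1, X2, X4, X5}.
This closure contains every attribute of R1, so R1 ∩ R2 → R1. The join is lossless.

Yes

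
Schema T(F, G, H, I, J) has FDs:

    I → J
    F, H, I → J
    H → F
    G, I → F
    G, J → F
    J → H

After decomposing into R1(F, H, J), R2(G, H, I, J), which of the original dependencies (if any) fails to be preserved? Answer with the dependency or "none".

none

I → J lies within R2.
F, H, I → J: restricted closure across fragments reaches J.
H → F lies within R1.
G, I → F: restricted closure across fragments reaches F.
G, J → F: restricted closure across fragments reaches F.
J → H lies within R1.
Every dependency is enforceable on the fragments, so the decomposition is dependency-preserving.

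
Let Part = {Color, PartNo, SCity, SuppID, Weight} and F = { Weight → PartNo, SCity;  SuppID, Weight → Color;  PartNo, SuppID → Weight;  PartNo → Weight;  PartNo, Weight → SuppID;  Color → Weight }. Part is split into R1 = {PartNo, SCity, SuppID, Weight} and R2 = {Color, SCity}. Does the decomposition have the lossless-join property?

No

Common attributes: R1 ∩ R2 = {SCity}.
No dependency enlarges {SCity}, so (SCity)⁺ = {SCity}.
The closure contains neither all of R1 = {PartNo, SCity, SuppID, Weight} nor all of R2 = {Color, SCity}, so the common attributes are not a superkey of either fragment. The join is lossy.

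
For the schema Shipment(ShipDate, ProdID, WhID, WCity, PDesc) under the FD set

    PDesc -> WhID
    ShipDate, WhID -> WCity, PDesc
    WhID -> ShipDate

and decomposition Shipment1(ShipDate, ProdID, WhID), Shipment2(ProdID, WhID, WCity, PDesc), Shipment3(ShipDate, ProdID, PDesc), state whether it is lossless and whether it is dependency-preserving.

Lossless test (chase): Rows 2 and 3 agree on PDesc; apply PDesc→WhID and equate their WhID entries. Rows 1 and 3 agree on ShipDate, WhID; apply ShipDate, WhID→WCity, PDesc and equate their WCity, PDesc entries. Rows 1 and 2 agree on WhID; apply WhID→ShipDate and equate their ShipDate entries. Rows 1 and 2 agree on ShipDate, WhID; apply ShipDate, WhID→WCity, PDesc and equate their WCity, PDesc entries. Row 1 is now all distinguished symbols — the join is lossless.
Dependency preservation: ShipDate, WhID → WCity, PDesc is not contained in any single fragment, but the restricted closure of its left-hand side across the fragments still reaches the right-hand side; the remaining FDs each lie inside some fragment. All dependencies are preserved.

lossless and dependency-preserving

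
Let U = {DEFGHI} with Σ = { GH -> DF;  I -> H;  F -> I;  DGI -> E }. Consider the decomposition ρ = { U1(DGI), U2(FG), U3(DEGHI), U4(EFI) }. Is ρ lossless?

Yes

Chase test. Columns are DEFGHI; row i has aⱼ where attribute j ∈ Ui, else bᵢⱼ.
Initial tableau (one row per fragment):
  row 1: a1 b12 b13 a4 b15 a6
  row 2: b21 b22 a3 a4 b25 b26
  row 3: a1 a2 b33 a4 a5 a6
  row 4: b41 a2 a3 b44 b45 a6
Rows 1 and 3 agree on I; apply I→H and equate their H entries.
Rows 1 and 4 agree on I; apply I→H and equate their H entries.
Rows 2 and 4 agree on F; apply F→I and equate their I entries.
Rows 1 and 3 agree on DGI; apply DGI→E and equate their E entries.
Rows 1 and 3 agree on GH; apply GH→DF and equate their DF entries.
Rows 1 and 2 agree on I; apply I→H and equate their H entries.
Rows 1 and 2 agree on GH; apply GH→DF and equate their DF entries.
Rows 1 and 2 agree on DGI; apply DGI→E and equate their E entries.
Row 1 is now all distinguished symbols — the join is lossless.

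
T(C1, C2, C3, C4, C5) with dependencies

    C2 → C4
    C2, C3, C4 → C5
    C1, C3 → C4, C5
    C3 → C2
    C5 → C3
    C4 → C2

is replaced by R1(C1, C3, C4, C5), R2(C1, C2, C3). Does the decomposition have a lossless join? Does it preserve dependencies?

lossless but not dependency-preserving

Lossless test: (C1, C3)⁺ = {C1, C2, C3, C4, C5}, which contains all of one fragment — lossless.
Dependency preservation: the restricted closure of {C2} across the fragments never reaches {C4}, so C2 → C4 cannot be enforced without a join — not preserved.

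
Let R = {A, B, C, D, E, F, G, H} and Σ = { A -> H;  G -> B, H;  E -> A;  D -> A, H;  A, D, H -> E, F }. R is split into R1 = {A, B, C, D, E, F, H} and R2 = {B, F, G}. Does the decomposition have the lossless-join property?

No

Common attributes: R1 ∩ R2 = {B, F}.
No dependency enlarges {B, F}, so (B, F)⁺ = {B, F}.
The closure contains neither all of R1 = {A, B, C, D, E, F, H} nor all of R2 = {B, F, G}, so the common attributes are not a superkey of either fragment. The join is lossy.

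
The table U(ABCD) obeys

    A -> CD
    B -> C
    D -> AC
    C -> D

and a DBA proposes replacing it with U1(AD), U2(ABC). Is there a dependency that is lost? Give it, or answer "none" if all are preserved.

none

A → CD: restricted closure across fragments reaches CD.
B → C lies within U2.
D → AC: restricted closure across fragments reaches AC.
C → D: restricted closure across fragments reaches D.
Every dependency is enforceable on the fragments, so the decomposition is dependency-preserving.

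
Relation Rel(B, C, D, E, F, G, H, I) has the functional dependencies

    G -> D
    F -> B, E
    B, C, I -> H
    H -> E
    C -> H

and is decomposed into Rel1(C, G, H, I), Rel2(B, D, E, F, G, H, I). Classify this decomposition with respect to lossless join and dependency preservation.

Lossless test: (G, H, I)⁺ = {D, E, G, H, I}, which is a superkey of neither fragment — lossy.
Dependency preservation: B, C, I → H is not contained in any single fragment, but the restricted closure of its left-hand side across the fragments still reaches the right-hand side; the remaining FDs each lie inside some fragment. All dependencies are preserved.

lossy but dependency-preserving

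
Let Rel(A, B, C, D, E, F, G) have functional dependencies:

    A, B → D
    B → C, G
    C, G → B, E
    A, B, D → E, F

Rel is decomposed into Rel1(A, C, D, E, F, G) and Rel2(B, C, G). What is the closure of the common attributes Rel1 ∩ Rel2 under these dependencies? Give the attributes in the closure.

B, C, E, G

Rel1 ∩ Rel2 = {C, G}.
C, G → B, E applies, adding B, E
Closure: {B, C, E, G}.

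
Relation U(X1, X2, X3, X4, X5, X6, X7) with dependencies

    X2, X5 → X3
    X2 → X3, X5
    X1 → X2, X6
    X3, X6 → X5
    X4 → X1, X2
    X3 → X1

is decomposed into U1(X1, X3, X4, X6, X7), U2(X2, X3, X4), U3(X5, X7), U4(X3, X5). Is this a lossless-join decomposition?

Chase test. Columns are X1, X2, X3, X4, X5, X6, X7; row i has aⱼ where attribute j ∈ Ui, else bᵢⱼ.
Initial tableau (one row per fragment):
  row 1: a1 b12 a3 a4 b15 a6 a7
  row 2: b21 a2 a3 a4 b25 b26 b27
  row 3: b31 b32 b33 b34 a5 b36 a7
  row 4: b41 b42 a3 b44 a5 b46 b47
Rows 1 and 2 agree on X4; apply X4→X1, X2 and equate their X1, X2 entries.
Rows 1 and 4 agree on X3; apply X3→X1 and equate their X1 entries.
Rows 1 and 2 agree on X2; apply X2→X3, X5 and equate their X3, X5 entries.
Rows 1 and 2 agree on X1; apply X1→X2, X6 and equate their X2, X6 entries.
Rows 1 and 4 agree on X1; apply X1→X2, X6 and equate their X2, X6 entries.
Rows 1 and 4 agree on X3, X6; apply X3, X6→X5 and equate their X5 entries.
Row 1 is now all distinguished symbols — the join is lossless.

Yes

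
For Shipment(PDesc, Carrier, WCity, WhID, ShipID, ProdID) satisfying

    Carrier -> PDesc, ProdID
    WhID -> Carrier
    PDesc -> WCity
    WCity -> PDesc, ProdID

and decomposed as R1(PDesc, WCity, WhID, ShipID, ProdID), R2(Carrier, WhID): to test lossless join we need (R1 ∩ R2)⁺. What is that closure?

R1 ∩ R2 = {WhID}.
WhID → Carrier applies, adding Carrier
Carrier → PDesc, ProdID applies, adding PDesc, ProdID
PDesc → WCity applies, adding WCity
Closure: {PDesc, Carrier, WCity, WhID, ProdID}.

PDesc, Carrier, WCity, WhID, ProdID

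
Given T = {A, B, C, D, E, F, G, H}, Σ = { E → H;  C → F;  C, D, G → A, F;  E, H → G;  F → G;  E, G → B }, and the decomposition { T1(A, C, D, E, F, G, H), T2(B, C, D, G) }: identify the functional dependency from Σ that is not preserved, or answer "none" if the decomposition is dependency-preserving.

Check E, G → B: no single fragment contains all of {B, E, G}, and the restricted closure of {E, G} across the fragments never reaches {B}.
E → H is preserved.
C → F is preserved.
C, D, G → A, F is preserved.
E, H → G is preserved.
F → G is preserved.

E, G → B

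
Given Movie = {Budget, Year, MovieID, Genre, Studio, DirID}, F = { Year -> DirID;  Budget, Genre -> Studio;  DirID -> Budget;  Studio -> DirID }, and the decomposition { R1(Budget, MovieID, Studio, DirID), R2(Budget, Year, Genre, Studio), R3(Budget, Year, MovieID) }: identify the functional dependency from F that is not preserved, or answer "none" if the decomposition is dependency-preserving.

Check Year → DirID: no single fragment contains all of {Year, DirID}, and the restricted closure of {Year} across the fragments never reaches {DirID}.
Budget, Genre → Studio is preserved.
DirID → Budget is preserved.
Studio → DirID is preserved.

Year -> DirID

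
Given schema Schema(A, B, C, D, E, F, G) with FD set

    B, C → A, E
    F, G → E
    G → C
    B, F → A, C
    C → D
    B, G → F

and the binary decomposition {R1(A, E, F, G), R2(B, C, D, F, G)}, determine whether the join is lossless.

Common attributes: R1 ∩ R2 = {F, G}.
Closure of {F, G}: F, G → E applies, adding E; G → C applies, adding C; C → D applies, adding D. So (F, G)⁺ = {C, D, E, F, G}.
The closure contains neither all of R1 = {A, E, F, G} nor all of R2 = {B, C, D, F, G}, so the common attributes are not a superkey of either fragment. The join is lossy.

No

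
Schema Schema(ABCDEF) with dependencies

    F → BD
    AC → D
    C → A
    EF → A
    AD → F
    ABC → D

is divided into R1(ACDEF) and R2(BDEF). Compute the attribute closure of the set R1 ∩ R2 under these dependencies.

R1 ∩ R2 = {DEF}.
F → BD applies, adding B
EF → A applies, adding A
Closure: {ABDEF}.

ABDEF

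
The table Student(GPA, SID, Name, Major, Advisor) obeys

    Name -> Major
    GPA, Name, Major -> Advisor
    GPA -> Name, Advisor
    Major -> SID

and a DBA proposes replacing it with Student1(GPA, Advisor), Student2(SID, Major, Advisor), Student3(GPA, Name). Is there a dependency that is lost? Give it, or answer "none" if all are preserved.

Name -> Major

Check Name → Major: no single fragment contains all of {Name, Major}, and the restricted closure of {Name} across the fragments never reaches {Major}.
GPA, Name, Major → Advisor is preserved.
GPA → Name, Advisor is preserved.
Major → SID is preserved.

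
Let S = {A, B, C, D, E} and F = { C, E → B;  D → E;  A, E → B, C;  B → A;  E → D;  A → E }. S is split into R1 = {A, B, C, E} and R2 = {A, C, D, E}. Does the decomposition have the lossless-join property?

Common attributes: R1 ∩ R2 = {A, C, E}.
Closure of {A, C, E}: C, E → B applies, adding B; E → D applies, adding D. So (A, C, E)⁺ = {A, B, C, D, E}.
This closure contains every attribute of R1, so R1 ∩ R2 → R1. The join is lossless.

Yes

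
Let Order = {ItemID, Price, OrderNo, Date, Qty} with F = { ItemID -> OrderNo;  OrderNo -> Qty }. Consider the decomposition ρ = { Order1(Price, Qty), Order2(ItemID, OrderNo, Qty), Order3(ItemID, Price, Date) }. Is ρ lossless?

Chase test. Columns are ItemID, Price, OrderNo, Date, Qty; row i has aⱼ where attribute j ∈ Orderi, else bᵢⱼ.
Initial tableau (one row per fragment):
  row 1: b11 a2 b13 b14 a5
  row 2: a1 b22 a3 b24 a5
  row 3: a1 a2 b33 a4 b35
Rows 2 and 3 agree on ItemID; apply ItemID→OrderNo and equate their OrderNo entries.
Rows 2 and 3 agree on OrderNo; apply OrderNo→Qty and equate their Qty entries.
Row 3 is now all distinguished symbols — the join is lossless.

Yes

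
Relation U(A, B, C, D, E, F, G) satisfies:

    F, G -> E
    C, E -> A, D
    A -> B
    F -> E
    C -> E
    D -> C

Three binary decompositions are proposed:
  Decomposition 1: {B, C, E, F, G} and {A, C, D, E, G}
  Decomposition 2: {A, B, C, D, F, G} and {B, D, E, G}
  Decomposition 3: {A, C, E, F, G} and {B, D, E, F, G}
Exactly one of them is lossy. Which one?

Decomposition 3

Decomposition 1: common = {C, E, G}, closure = {A, B, C, D, E, G} → lossless.
Decomposition 2: common = {B, D, G}, closure = {A, B, C, D, E, G} → lossless.
Decomposition 3: common = {E, F, G}, closure = {E, F, G} → lossy.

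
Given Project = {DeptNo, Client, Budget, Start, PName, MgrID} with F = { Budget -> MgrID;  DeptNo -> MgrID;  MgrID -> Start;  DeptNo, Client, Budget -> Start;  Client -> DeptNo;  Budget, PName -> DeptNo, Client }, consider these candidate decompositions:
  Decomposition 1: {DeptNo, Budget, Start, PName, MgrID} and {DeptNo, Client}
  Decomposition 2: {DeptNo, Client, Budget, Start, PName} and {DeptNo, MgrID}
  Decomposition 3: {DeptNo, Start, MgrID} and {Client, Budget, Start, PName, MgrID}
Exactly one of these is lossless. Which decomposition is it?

Decomposition 2

Decomposition 1: common = {DeptNo}, closure = {DeptNo, Start, MgrID} → lossy.
Decomposition 2: common = {DeptNo}, closure = {DeptNo, Start, MgrID} → lossless.
Decomposition 3: common = {Start, MgrID}, closure = {Start, MgrID} → lossy.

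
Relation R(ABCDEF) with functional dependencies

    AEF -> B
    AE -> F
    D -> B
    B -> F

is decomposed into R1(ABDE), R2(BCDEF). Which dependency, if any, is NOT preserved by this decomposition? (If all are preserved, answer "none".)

AEF → B: restricted closure across fragments reaches B.
AE → F: restricted closure across fragments reaches F.
D → B lies within R1.
B → F lies within R2.
Every dependency is enforceable on the fragments, so the decomposition is dependency-preserving.

none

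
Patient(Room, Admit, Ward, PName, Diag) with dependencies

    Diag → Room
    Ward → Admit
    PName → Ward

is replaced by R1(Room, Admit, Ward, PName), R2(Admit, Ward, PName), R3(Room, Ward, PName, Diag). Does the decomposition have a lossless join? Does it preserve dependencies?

lossless and dependency-preserving

Lossless test (chase): Rows 1 and 3 agree on Ward; apply Ward→Admit and equate their Admit entries. Row 3 is now all distinguished symbols — the join is lossless.
Dependency preservation: every FD's attributes lie within a single fragment, so each can be enforced locally — preserved.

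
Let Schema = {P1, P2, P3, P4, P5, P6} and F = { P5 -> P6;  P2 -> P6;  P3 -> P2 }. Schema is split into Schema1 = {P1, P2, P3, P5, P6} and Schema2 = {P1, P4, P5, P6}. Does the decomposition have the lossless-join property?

No

Common attributes: Schema1 ∩ Schema2 = {P1, P5, P6}.
No dependency enlarges {P1, P5, P6}, so (P1, P5, P6)⁺ = {P1, P5, P6}.
The closure contains neither all of Schema1 = {P1, P2, P3, P5, P6} nor all of Schema2 = {P1, P4, P5, P6}, so the common attributes are not a superkey of either fragment. The join is lossy.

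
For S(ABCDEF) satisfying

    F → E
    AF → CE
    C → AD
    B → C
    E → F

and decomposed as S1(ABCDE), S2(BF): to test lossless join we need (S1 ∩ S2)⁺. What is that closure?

S1 ∩ S2 = {B}.
B → C applies, adding C
C → AD applies, adding AD
Closure: {ABCD}.

ABCD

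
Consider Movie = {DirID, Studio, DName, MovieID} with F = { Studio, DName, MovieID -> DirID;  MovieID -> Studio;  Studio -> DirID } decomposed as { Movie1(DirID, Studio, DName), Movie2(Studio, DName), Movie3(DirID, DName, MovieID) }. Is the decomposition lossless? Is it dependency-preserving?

Lossless test (chase): Rows 1 and 2 agree on Studio; apply Studio→DirID and equate their DirID entries. No row becomes fully distinguished — the join is lossy.
Dependency preservation: the restricted closure of {MovieID} across the fragments never reaches {Studio}, so MovieID → Studio cannot be enforced without a join — not preserved.

lossy and not dependency-preserving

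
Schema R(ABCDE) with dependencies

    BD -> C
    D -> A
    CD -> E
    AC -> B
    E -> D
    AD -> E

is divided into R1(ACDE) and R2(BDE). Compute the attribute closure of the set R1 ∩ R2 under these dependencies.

ADE

R1 ∩ R2 = {DE}.
D → A applies, adding A
Closure: {ADE}.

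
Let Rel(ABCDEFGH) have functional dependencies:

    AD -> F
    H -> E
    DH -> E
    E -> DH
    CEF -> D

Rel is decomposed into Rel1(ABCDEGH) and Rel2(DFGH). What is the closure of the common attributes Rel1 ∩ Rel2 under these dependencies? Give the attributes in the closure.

DEGH

Rel1 ∩ Rel2 = {DGH}.
H → E applies, adding E
Closure: {DEGH}.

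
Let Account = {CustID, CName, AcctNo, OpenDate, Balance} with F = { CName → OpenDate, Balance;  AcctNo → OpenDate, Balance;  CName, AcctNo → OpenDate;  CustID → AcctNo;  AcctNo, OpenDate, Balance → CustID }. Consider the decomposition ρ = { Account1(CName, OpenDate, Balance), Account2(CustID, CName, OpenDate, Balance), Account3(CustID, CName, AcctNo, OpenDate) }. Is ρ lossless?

Yes

Chase test. Columns are CustID, CName, AcctNo, OpenDate, Balance; row i has aⱼ where attribute j ∈ Accounti, else bᵢⱼ.
Initial tableau (one row per fragment):
  row 1: b11 a2 b13 a4 a5
  row 2: a1 a2 b23 a4 a5
  row 3: a1 a2 a3 a4 b35
Rows 1 and 3 agree on CName; apply CName→OpenDate, Balance and equate their OpenDate, Balance entries.
Rows 2 and 3 agree on CustID; apply CustID→AcctNo and equate their AcctNo entries.
Row 2 is now all distinguished symbols — the join is lossless.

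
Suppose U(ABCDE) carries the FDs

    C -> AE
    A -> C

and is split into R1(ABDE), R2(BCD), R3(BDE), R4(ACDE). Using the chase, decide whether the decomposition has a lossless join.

Yes

Chase test. Columns are ABCDE; row i has aⱼ where attribute j ∈ Ri, else bᵢⱼ.
Initial tableau (one row per fragment):
  row 1: a1 a2 b13 a4 a5
  row 2: b21 a2 a3 a4 b25
  row 3: b31 a2 b33 a4 a5
  row 4: a1 b42 a3 a4 a5
Rows 2 and 4 agree on C; apply C→AE and equate their AE entries.
Rows 1 and 2 agree on A; apply A→C and equate their C entries.
Row 1 is now all distinguished symbols — the join is lossless.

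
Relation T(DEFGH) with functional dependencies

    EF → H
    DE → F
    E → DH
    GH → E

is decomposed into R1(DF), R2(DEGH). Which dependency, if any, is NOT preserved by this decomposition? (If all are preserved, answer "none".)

Check DE → F: no single fragment contains all of {DEF}, and the restricted closure of {DE} across the fragments never reaches {F}.
EF → H is preserved.
E → DH is preserved.
GH → E is preserved.

DE → F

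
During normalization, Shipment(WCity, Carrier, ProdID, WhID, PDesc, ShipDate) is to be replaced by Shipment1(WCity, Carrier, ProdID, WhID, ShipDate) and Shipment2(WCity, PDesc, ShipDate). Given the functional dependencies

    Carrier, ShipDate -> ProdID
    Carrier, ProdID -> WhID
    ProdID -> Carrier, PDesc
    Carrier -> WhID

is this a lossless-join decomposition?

No

Common attributes: Shipment1 ∩ Shipment2 = {WCity, ShipDate}.
No dependency enlarges {WCity, ShipDate}, so (WCity, ShipDate)⁺ = {WCity, ShipDate}.
The closure contains neither all of Shipment1 = {WCity, Carrier, ProdID, WhID, ShipDate} nor all of Shipment2 = {WCity, PDesc, ShipDate}, so the common attributes are not a superkey of either fragment. The join is lossy.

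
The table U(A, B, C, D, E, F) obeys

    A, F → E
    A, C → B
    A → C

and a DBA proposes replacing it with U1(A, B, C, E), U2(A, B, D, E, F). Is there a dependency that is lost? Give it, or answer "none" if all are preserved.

A, F → E lies within U2.
A, C → B lies within U1.
A → C lies within U1.
Every dependency is enforceable on the fragments, so the decomposition is dependency-preserving.

none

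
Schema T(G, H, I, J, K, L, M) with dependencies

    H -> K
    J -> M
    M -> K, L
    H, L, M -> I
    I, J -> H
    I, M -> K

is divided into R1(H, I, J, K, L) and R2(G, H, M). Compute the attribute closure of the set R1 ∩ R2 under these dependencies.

R1 ∩ R2 = {H}.
H → K applies, adding K
Closure: {H, K}.

H, K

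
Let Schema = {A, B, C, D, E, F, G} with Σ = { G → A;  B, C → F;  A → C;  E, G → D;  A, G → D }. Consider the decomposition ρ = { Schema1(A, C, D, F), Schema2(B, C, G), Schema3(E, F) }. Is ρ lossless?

Chase test. Columns are A, B, C, D, E, F, G; row i has aⱼ where attribute j ∈ Schemai, else bᵢⱼ.
Initial tableau (one row per fragment):
  row 1: a1 b12 a3 a4 b15 a6 b17
  row 2: b21 a2 a3 b24 b25 b26 a7
  row 3: b31 b32 b33 b34 a5 a6 b37
No row becomes fully distinguished — the join is lossy.

No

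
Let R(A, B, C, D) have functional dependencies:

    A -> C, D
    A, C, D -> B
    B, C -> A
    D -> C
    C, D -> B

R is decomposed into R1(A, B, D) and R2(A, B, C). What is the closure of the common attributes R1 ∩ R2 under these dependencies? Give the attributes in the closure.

A, B, C, D

R1 ∩ R2 = {A, B}.
A → C, D applies, adding C, D
Closure: {A, B, C, D}.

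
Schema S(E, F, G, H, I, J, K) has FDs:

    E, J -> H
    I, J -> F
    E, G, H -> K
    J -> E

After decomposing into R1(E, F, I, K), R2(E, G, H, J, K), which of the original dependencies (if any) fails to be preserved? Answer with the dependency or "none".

Check I, J → F: no single fragment contains all of {F, I, J}, and the restricted closure of {I, J} across the fragments never reaches {F}.
E, J → H is preserved.
E, G, H → K is preserved.
J → E is preserved.

I, J -> F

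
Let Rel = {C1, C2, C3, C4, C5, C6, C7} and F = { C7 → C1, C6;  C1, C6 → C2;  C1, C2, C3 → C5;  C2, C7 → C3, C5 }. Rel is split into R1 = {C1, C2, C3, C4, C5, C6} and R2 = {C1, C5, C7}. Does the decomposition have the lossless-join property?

No

Common attributes: R1 ∩ R2 = {C1, C5}.
No dependency enlarges {C1, C5}, so (C1, C5)⁺ = {C1, C5}.
The closure contains neither all of R1 = {C1, C2, C3, C4, C5, C6} nor all of R2 = {C1, C5, C7}, so the common attributes are not a superkey of either fragment. The join is lossy.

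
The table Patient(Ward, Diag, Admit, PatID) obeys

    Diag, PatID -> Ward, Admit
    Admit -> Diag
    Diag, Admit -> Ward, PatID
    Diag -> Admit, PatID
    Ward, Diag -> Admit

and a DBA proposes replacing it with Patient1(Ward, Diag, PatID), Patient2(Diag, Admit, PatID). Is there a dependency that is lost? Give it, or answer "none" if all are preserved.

Diag, PatID → Ward, Admit: restricted closure across fragments reaches Ward, Admit.
Admit → Diag lies within Patient2.
Diag, Admit → Ward, PatID: restricted closure across fragments reaches Ward, PatID.
Diag → Admit, PatID lies within Patient2.
Ward, Diag → Admit: restricted closure across fragments reaches Admit.
Every dependency is enforceable on the fragments, so the decomposition is dependency-preserving.

none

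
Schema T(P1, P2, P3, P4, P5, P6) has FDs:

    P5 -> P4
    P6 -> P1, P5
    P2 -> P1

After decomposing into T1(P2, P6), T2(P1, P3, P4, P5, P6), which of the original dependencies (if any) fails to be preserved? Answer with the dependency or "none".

P2 -> P1

Check P2 → P1: no single fragment contains all of {P1, P2}, and the restricted closure of {P2} across the fragments never reaches {P1}.
P5 → P4 is preserved.
P6 → P1, P5 is preserved.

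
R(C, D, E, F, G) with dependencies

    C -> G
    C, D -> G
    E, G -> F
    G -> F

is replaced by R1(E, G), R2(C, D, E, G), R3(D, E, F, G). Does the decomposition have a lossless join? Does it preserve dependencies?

lossless and dependency-preserving

Lossless test (chase): Rows 1 and 2 agree on E, G; apply E, G→F and equate their F entries. Rows 1 and 3 agree on E, G; apply E, G→F and equate their F entries. Row 2 is now all distinguished symbols — the join is lossless.
Dependency preservation: every FD's attributes lie within a single fragment, so each can be enforced locally — preserved.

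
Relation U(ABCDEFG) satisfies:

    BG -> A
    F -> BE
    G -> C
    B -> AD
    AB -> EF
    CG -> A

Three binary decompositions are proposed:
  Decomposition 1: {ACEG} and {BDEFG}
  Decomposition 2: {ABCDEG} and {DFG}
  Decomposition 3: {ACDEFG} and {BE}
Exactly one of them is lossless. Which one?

Decomposition 1: common = {EG}, closure = {ACEG} → lossless.
Decomposition 2: common = {DG}, closure = {ACDG} → lossy.
Decomposition 3: common = {E}, closure = {E} → lossy.

Decomposition 1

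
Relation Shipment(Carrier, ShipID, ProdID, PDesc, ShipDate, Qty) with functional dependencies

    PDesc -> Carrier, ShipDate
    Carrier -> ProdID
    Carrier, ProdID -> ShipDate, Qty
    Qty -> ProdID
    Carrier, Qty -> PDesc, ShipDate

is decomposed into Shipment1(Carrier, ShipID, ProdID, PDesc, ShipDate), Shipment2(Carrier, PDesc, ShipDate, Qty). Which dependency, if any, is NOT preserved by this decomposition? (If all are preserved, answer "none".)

Check Qty → ProdID: no single fragment contains all of {ProdID, Qty}, and the restricted closure of {Qty} across the fragments never reaches {ProdID}.
PDesc → Carrier, ShipDate is preserved.
Carrier → ProdID is preserved.
Carrier, ProdID → ShipDate, Qty is preserved.
Carrier, Qty → PDesc, ShipDate is preserved.

Qty -> ProdID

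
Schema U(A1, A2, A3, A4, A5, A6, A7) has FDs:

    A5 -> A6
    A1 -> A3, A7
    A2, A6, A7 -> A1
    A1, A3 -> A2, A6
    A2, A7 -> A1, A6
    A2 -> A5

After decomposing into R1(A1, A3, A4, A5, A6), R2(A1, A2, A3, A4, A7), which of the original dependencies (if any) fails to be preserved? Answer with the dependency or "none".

A2 -> A5

Check A2 → A5: no single fragment contains all of {A2, A5}, and the restricted closure of {A2} across the fragments never reaches {A5}.
A5 → A6 is preserved.
A1 → A3, A7 is preserved.
A2, A6, A7 → A1 is preserved.
A1, A3 → A2, A6 is preserved.
A2, A7 → A1, A6 is preserved.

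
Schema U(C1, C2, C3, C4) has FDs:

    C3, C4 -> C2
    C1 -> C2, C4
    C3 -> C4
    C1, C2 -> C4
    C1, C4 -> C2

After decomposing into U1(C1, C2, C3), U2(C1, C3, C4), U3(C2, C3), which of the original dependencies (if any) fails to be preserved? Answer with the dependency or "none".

C3, C4 → C2: restricted closure across fragments reaches C2.
C1 → C2, C4: restricted closure across fragments reaches C2, C4.
C3 → C4 lies within U2.
C1, C2 → C4: restricted closure across fragments reaches C4.
C1, C4 → C2: restricted closure across fragments reaches C2.
Every dependency is enforceable on the fragments, so the decomposition is dependency-preserving.

none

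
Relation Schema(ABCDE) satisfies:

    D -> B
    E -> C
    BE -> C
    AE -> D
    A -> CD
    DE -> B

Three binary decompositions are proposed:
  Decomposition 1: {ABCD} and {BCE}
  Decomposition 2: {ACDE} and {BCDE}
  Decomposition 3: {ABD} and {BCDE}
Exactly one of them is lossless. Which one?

Decomposition 2

Decomposition 1: common = {BC}, closure = {BC} → lossy.
Decomposition 2: common = {CDE}, closure = {BCDE} → lossless.
Decomposition 3: common = {BD}, closure = {BD} → lossy.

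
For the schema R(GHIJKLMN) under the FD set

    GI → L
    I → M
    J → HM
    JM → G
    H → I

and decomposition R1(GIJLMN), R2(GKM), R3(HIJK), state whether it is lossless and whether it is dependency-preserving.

lossy but dependency-preserving

Lossless test (chase): Rows 1 and 3 agree on I; apply I→M and equate their M entries. Rows 1 and 3 agree on J; apply J→HM and equate their HM entries. Rows 1 and 3 agree on JM; apply JM→G and equate their G entries. Rows 1 and 3 agree on GI; apply GI→L and equate their L entries. No row becomes fully distinguished — the join is lossy.
Dependency preservation: J → HM is not contained in any single fragment, but the restricted closure of its left-hand side across the fragments still reaches the right-hand side; the remaining FDs each lie inside some fragment. All dependencies are preserved.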